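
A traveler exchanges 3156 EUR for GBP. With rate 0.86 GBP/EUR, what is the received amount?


Amount × rate = 3156 × 0.86
= 2714.16 GBP

2714.16 GBP


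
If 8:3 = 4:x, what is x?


Cross multiply: 8 × x = 3 × 4
8x = 12
x = 12 / 8
= 1.50

1.50


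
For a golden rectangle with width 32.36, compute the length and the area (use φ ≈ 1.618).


φ = (1 + √5) / 2 ≈ 1.618
Length = width × φ = 32.36 × 1.618 = 52.35848
≈ 52.36
Area = width × length = 32.36 × 52.35848 = 1694.3204128 ≈ 1694.32
= Length: 52.36, Area: 1694.32

Length: 52.36, Area: 1694.32


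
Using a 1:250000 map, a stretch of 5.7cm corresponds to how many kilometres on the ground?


Real distance = map distance × scale
= 5.7cm × 250000
= 1425000 cm = 14250.0 m
= 14.250 km

14.250 km


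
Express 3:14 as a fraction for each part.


Total parts = 3 + 14 = 17
First part: 3/17 = 3/17
Second part: 14/17 = 14/17
= 3/17 and 14/17

3/17 and 14/17


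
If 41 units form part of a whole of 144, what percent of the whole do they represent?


Percentage = (part / whole) × 100
= (41 / 144) × 100
≈ 28.47%

28.47%


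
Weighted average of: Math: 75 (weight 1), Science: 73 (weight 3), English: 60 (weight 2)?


Numerator = 75×1 + 73×3 + 60×2
= 75 + 219 + 120
= 414
Total weight = 6
Weighted avg = 414/6
= 69.00

69.00


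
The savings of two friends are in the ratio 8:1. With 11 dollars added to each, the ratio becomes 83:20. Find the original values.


Let A = 8k, B = 1k.
(8k + 11) / (1k + 11) = 83/20
Cross-multiply: 20(8k + 11) = 83(1k + 11)
160k + 220 = 83k + 913
160k - 83k = 913 - 220
77k = 693
k = 693/77 = 9
A = 8×9 = 72, B = 1×9 = 9
= A = 72, B = 9

A = 72, B = 9


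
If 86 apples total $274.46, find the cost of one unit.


Unit rate = total / quantity
= 274.46 / 86
= $3.19 per unit

$3.19 per unit


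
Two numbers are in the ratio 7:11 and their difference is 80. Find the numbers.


Let A = 7k, B = 11k.
11k - 7k = 80
4k = 80 → k = 80/4 = 20
A = 7×20 = 140, B = 11×20 = 220
= A = 140, B = 220

A = 140, B = 220


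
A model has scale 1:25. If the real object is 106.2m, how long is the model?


Model size = real / scale
= 106.2 / 25
= 4.2480 m

4.2480 m


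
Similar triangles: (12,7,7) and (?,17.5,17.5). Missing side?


Scale factor = 17.5/7 = 2.5
Missing side = 12 × 2.5
= 30.0

30.0


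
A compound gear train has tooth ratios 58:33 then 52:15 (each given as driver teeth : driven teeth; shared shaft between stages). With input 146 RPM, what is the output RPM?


Stage 1: RPM_B = RPM_A × t_A/t_B = 146 × 58/33 = 8468/33 ≈ 256.61
B and C share a shaft → RPM_C = RPM_B
Stage 2: RPM_D = RPM_C × t_C/t_D = RPM_A × (t_A×t_C)/(t_B×t_D)
Overall ratio = (58×52)/(33×15) = 3016/495
RPM_D = 146 × 3016/495 = 440336/495
≈ 889.57 RPM

889.57 RPM


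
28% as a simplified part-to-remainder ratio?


28% means 28 parts out of 100; remainder = 72
Part : remainder = 28:72
GCD = 4
= 7:18

7:18


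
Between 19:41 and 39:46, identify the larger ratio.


19/41 = 0.4634
39/46 = 0.8478
0.4634 < 0.8478, so 19:41 is less
= 39:46

39:46


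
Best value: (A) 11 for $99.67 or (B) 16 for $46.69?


Deal A: $99.67/11 = $9.0609/unit
Deal B: $46.69/16 = $2.9181/unit
B is cheaper per unit
= Deal B

Deal B


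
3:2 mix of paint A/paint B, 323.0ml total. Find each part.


Total parts = 3 + 2 = 5
paint A: 323.0 × 3/5 = 193.8ml
paint B: 323.0 × 2/5 = 129.2ml
= 193.8ml and 129.2ml

193.8ml and 129.2ml


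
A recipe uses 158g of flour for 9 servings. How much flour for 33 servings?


Direct proportion: y/x = constant
k = 158/9 ≈ 17.5556
y₂ = k × 33 = 158 × 33 / 9 = 5214/9
≈ 579.33

579.33


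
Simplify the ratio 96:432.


GCD(96, 432) = 48
96/48 : 432/48
= 2:9

2:9


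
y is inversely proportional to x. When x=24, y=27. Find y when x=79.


Inverse proportion: x × y = constant
k = 24 × 27 = 648
y₂ = k / 79 = 648 / 79
= 8.20

8.20


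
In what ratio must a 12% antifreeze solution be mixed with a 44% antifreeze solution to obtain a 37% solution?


Let x parts of 12% mix with y parts of 44%.
12x + 44y = 37(x + y)
12x + 44y = 37x + 37y
x(12 - 37) = y(37 - 44)
x/y = (44 - 37)/(37 - 12) = 7/25
Simplify: 7:25
= 7:25

7:25


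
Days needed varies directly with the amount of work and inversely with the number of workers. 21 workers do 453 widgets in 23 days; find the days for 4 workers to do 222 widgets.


Days ∝ work / workers, so d₂ = d₁ × (m₁/m₂) × (w₂/w₁)
Workers factor (inverse): 21/4 = 5.2500
Work factor (direct): 222/453 ≈ 0.4901
d₂ = 23 × 21/4 × 222/453 = (23 × 21 × 222) / (4 × 453) = 107226/1812
≈ 59.18 days

59.18 days


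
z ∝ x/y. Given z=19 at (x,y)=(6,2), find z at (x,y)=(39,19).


z = k·x/y
Solve for k using the known point: k = z·y/x = 19×2/6 = 38/6 ≈ 6.3333
Now evaluate at x=39, y=19:
z = k × 39 / 19 = (38 × 39) / (6 × 19) = 1482/114
= 13.0000

13.0000


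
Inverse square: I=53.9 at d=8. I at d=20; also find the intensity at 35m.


I₁d₁² = I₂d₂²
I at 20m = 53.9 × (8/20)² = 53.9 × 64/400 = 3449.6/400 = 8.6240
I at 35m = 53.9 × (8/35)² = 53.9 × 64/1225 = 3449.6/1225 = 2.8160
= 8.6240 and 2.8160

8.6240 and 2.8160


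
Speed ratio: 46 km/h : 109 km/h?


Ratio = 46:109
GCD = 1
Simplified = 46:109
Time ratio (same distance) = 109:46
Speed ratio = 46:109

46:109


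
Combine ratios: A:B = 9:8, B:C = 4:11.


Match B: multiply A:B by 4 → 36:32
Multiply B:C by 8 → 32:88
Combined: 36:32:88
GCD = 4
= 9:8:22

9:8:22


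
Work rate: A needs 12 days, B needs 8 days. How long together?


Rate of A = 1/12 per day
Rate of B = 1/8 per day
Combined rate = 1/12 + 1/8 = 20/96 ≈ 0.2083 per day
Days = 1 / combined rate = 96/20
= 4.80 days

4.80 days


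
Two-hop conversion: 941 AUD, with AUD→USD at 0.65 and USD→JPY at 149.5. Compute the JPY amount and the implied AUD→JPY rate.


Step 1: 941 AUD × 0.65 = 611.65 USD
Step 2: 611.65 USD × 149.5 = 91441.68 JPY
Implied rate AUD→JPY = 0.65 × 149.5 = 97.1750
= 91441.68 JPY; implied rate 97.1750 JPY/AUD

91441.68 JPY; implied rate 97.1750 JPY/AUD


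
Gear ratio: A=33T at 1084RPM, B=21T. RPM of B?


Gear ratio = 33:21 = 11:7
RPM_B = RPM_A × (teeth_A / teeth_B)
= 1084 × (33/21)
= 1703.4 RPM

1703.4 RPM


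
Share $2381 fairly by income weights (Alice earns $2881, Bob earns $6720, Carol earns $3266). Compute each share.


Total income = 2881 + 6720 + 3266 = $12867
Alice: $2381 × 2881/12867 = $533.12
Bob: $2381 × 6720/12867 = $1243.52
Carol: $2381 × 3266/12867 = $604.36
= Alice: $533.12, Bob: $1243.52, Carol: $604.36

Alice: $533.12, Bob: $1243.52, Carol: $604.36


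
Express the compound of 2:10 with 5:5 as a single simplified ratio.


Compound ratio = (2×5) : (10×5)
= 10:50
GCD = 10
= 1:5

1:5


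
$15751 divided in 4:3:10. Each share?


Total parts = 4 + 3 + 10 = 17
Part 1: 15751 × 4/17 = 3706.12
Part 2: 15751 × 3/17 = 2779.59
Part 3: 15751 × 10/17 = 9265.29
= Part 1: $3706.12, Part 2: $2779.59, Part 3: $9265.29

Part 1: $3706.12, Part 2: $2779.59, Part 3: $9265.29


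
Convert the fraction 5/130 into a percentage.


Percentage = (part / whole) × 100
= (5 / 130) × 100
≈ 3.85%

3.85%


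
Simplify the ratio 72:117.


GCD(72, 117) = 9
72/9 : 117/9
= 8:13

8:13


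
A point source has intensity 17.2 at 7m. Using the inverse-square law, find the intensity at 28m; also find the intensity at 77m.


I₁d₁² = I₂d₂²
I at 28m = 17.2 × (7/28)² = 17.2 × 49/784 = 842.8/784 = 1.0750
I at 77m = 17.2 × (7/77)² = 17.2 × 49/5929 = 842.8/5929 ≈ 0.1421
= 1.0750 and 0.1421

1.0750 and 0.1421


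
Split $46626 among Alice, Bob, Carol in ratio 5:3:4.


Total parts = 5 + 3 + 4 = 12
Alice: 46626 × 5/12 = 19427.50
Bob: 46626 × 3/12 = 11656.50
Carol: 46626 × 4/12 = 15542.00
= Alice: $19427.50, Bob: $11656.50, Carol: $15542.00

Alice: $19427.50, Bob: $11656.50, Carol: $15542.00


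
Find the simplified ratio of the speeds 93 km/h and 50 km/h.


Ratio = 93:50
GCD = 1
Simplified = 93:50
Time ratio (same distance) = 50:93
Speed ratio = 93:50

93:50


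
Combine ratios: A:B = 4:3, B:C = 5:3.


Match B: multiply A:B by 5 → 20:15
Multiply B:C by 3 → 15:9
Combined: 20:15:9
GCD = 1
= 20:15:9

20:15:9


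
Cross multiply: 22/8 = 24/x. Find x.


Cross multiply: 22 × x = 8 × 24
22x = 192
x = 192 / 22
= 8.73

8.73


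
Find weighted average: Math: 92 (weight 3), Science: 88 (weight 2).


Numerator = 92×3 + 88×2
= 276 + 176
= 452
Total weight = 5
Weighted avg = 452/5
= 90.40

90.40


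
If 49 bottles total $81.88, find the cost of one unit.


Unit rate = total / quantity
= 81.88 / 49
= $1.67 per unit

$1.67 per unit


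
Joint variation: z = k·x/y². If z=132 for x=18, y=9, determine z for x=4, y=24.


z = k·x/y²
Solve for k using the known point: k = z·y²/x = 132×81/18 = 10692/18 = 594.0000
Now evaluate at x=4, y=24:
z = k × 4 / 576 = (10692 × 4) / (18 × 576) = 42768/10368
= 4.1250

4.1250


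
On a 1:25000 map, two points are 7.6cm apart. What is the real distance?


Real distance = map distance × scale
= 7.6cm × 25000
= 190000 cm = 1900.0 m
= 1.900 km

1.900 km


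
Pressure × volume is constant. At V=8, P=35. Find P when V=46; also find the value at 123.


Inverse proportion: x × y = constant
k = 8 × 35 = 280
At x=46: k/46 = 6.09
At x=123: k/123 = 2.28
= 6.09 and 2.28

6.09 and 2.28


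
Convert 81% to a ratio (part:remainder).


81% means 81 parts out of 100; remainder = 19
Part : remainder = 81:19
GCD = 1
= 81:19

81:19


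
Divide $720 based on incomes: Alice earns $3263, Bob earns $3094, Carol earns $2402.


Total income = 3263 + 3094 + 2402 = $8759
Alice: $720 × 3263/8759 = $268.22
Bob: $720 × 3094/8759 = $254.33
Carol: $720 × 2402/8759 = $197.45
= Alice: $268.22, Bob: $254.33, Carol: $197.45

Alice: $268.22, Bob: $254.33, Carol: $197.45


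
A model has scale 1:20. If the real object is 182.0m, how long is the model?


Model size = real / scale
= 182.0 / 20
= 9.1000 m

9.1000 m


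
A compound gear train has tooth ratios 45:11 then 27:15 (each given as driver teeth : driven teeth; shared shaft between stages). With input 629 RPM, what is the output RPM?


Stage 1: RPM_B = RPM_A × t_A/t_B = 629 × 45/11 = 28305/11 ≈ 2573.18
B and C share a shaft → RPM_C = RPM_B
Stage 2: RPM_D = RPM_C × t_C/t_D = RPM_A × (t_A×t_C)/(t_B×t_D)
Overall ratio = (45×27)/(11×15) = 1215/165
RPM_D = 629 × 1215/165 = 764235/165
≈ 4631.73 RPM

4631.73 RPM


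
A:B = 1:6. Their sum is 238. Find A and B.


Let A = 1k, B = 6k.
1k + 6k = 238
7k = 238 → k = 238/7 = 34
A = 1×34 = 34, B = 6×34 = 204
= A = 34, B = 204

A = 34, B = 204


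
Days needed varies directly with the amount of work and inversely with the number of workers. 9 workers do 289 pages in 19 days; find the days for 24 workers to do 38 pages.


Days ∝ work / workers, so d₂ = d₁ × (m₁/m₂) × (w₂/w₁)
Workers factor (inverse): 9/24 = 0.3750
Work factor (direct): 38/289 ≈ 0.1315
d₂ = 19 × 9/24 × 38/289 = (19 × 9 × 38) / (24 × 289) = 6498/6936
≈ 0.94 days

0.94 days


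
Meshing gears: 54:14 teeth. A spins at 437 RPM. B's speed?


Gear ratio = 54:14 = 27:7
RPM_B = RPM_A × (teeth_A / teeth_B)
= 437 × (54/14)
= 1685.6 RPM

1685.6 RPM


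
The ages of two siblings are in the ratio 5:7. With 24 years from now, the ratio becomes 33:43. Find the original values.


Let A = 5k, B = 7k.
(5k + 24) / (7k + 24) = 33/43
Cross-multiply: 43(5k + 24) = 33(7k + 24)
215k + 1032 = 231k + 792
215k - 231k = 792 - 1032
-16k = -240
k = -240/-16 = 15
A = 5×15 = 75, B = 7×15 = 105
= A = 75, B = 105

A = 75, B = 105


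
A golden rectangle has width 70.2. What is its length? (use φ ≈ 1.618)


φ = (1 + √5) / 2 ≈ 1.618
Length = width × φ = 70.2 × 1.618 = 113.5836
≈ 113.58

113.58


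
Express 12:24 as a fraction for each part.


Total parts = 12 + 24 = 36
First part: 12/36 = 1/3
Second part: 24/36 = 2/3
= 1/3 and 2/3

1/3 and 2/3


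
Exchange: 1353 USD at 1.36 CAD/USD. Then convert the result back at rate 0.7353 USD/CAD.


Amount × rate = 1353 × 1.36 = 1840.08 CAD
Round-trip: 1840.08 × 0.7353 = 1353.01 USD
= 1840.08 CAD, then 1353.01 USD

1840.08 CAD, then 1353.01 USD


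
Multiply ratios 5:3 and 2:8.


Compound ratio = (5×2) : (3×8)
= 10:24
GCD = 2
= 5:12

5:12


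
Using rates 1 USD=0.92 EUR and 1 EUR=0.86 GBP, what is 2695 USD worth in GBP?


Step 1: 2695 USD × 0.92 = 2479.40 EUR
Step 2: 2479.40 EUR × 0.86 = 2132.28 GBP
Implied rate USD→GBP = 0.92 × 0.86 = 0.7912
= 2132.28 GBP

2132.28 GBP


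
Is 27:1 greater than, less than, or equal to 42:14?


27/1 = 27.0000
42/14 = 3.0000
27.0000 > 3.0000, so 27:1 is greater
= greater than

greater than


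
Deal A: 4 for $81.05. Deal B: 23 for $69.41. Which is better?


Deal A: $81.05/4 = $20.2625/unit
Deal B: $69.41/23 = $3.0178/unit
B is cheaper per unit
= Deal B

Deal B


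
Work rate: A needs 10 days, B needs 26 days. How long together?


Rate of A = 1/10 per day
Rate of B = 1/26 per day
Combined rate = 1/10 + 1/26 = 36/260 ≈ 0.1385 per day
Days = 1 / combined rate = 260/36
≈ 7.22 days

7.22 days


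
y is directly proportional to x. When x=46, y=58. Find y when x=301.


Direct proportion: y/x = constant
k = 58/46 ≈ 1.2609
y₂ = k × 301 = 58 × 301 / 46 = 17458/46
≈ 379.52

379.52


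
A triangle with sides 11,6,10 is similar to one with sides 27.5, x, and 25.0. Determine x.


Scale factor = 27.5/11 = 2.5
Missing side = 6 × 2.5
= 15.0

15.0


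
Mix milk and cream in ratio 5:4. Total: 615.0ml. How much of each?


Total parts = 5 + 4 = 9
milk: 615.0 × 5/9 = 341.7ml
cream: 615.0 × 4/9 = 273.3ml
= 341.7ml and 273.3ml

341.7ml and 273.3ml


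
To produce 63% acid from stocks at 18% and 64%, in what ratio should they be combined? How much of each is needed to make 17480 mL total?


Let x parts of 18% mix with y parts of 64%.
18x + 64y = 63(x + y)
18x + 64y = 63x + 63y
x(18 - 63) = y(63 - 64)
x/y = (64 - 63)/(63 - 18) = 1/45
Simplify: 1:45
Total parts = 46; one part = 17480/46 = 380.00 mL
18% solution: 1×380.00 = 380.00 mL
64% solution: 45×380.00 = 17100.00 mL
= ratio 1:45; 380.00 mL and 17100.00 mL

ratio 1:45; 380.00 mL and 17100.00 mL


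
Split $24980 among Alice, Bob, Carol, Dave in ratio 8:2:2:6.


Total parts = 8 + 2 + 2 + 6 = 18
Alice: 24980 × 8/18 = 11102.22
Bob: 24980 × 2/18 = 2775.56
Carol: 24980 × 2/18 = 2775.56
Dave: 24980 × 6/18 = 8326.67
= Alice: $11102.22, Bob: $2775.56, Carol: $2775.56, Dave: $8326.67

Alice: $11102.22, Bob: $2775.56, Carol: $2775.56, Dave: $8326.67


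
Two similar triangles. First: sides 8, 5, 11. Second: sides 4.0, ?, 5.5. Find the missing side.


Scale factor = 4.0/8 = 0.5
Missing side = 5 × 0.5
= 2.5

2.5


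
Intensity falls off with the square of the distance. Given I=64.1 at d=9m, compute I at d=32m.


I₁d₁² = I₂d₂²
I₂ = I₁ × (d₁/d₂)²
= 64.1 × (9/32)²
= 64.1 × 81/1024
= 5192.1/1024
≈ 5.0704

5.0704


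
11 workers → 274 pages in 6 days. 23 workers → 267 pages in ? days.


Days ∝ work / workers, so d₂ = d₁ × (m₁/m₂) × (w₂/w₁)
Workers factor (inverse): 11/23 ≈ 0.4783
Work factor (direct): 267/274 ≈ 0.9745
d₂ = 6 × 11/23 × 267/274 = (6 × 11 × 267) / (23 × 274) = 17622/6302
≈ 2.80 days

2.80 days


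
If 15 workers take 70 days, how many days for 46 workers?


Inverse proportion: x × y = constant
k = 15 × 70 = 1050
y₂ = k / 46 = 1050 / 46
= 22.83

22.83


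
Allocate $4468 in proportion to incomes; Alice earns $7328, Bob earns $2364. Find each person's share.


Total income = 7328 + 2364 = $9692
Alice: $4468 × 7328/9692 = $3378.20
Bob: $4468 × 2364/9692 = $1089.80
= Alice: $3378.20, Bob: $1089.80

Alice: $3378.20, Bob: $1089.80


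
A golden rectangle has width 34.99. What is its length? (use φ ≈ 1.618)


φ = (1 + √5) / 2 ≈ 1.618
Length = width × φ = 34.99 × 1.618 = 56.61382
≈ 56.61

56.61


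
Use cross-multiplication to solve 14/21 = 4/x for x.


Cross multiply: 14 × x = 21 × 4
14x = 84
x = 84 / 14
= 6.00

6.00


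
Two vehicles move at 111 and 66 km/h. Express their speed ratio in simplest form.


Ratio = 111:66
GCD = 3
Simplified = 37:22
Time ratio (same distance) = 22:37
Speed ratio = 37:22

37:22


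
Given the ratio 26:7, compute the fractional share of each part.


Total parts = 26 + 7 = 33
First part: 26/33 = 26/33
Second part: 7/33 = 7/33
= 26/33 and 7/33

26/33 and 7/33


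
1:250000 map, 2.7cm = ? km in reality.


Real distance = map distance × scale
= 2.7cm × 250000
= 675000 cm = 6750.0 m
= 6.750 km

6.750 km


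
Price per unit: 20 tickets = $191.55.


Unit rate = total / quantity
= 191.55 / 20
= $9.58 per unit

$9.58 per unit


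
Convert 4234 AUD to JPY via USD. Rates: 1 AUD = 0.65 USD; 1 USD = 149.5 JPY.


Step 1: 4234 AUD × 0.65 = 2752.10 USD
Step 2: 2752.10 USD × 149.5 = 411438.95 JPY
Implied rate AUD→JPY = 0.65 × 149.5 = 97.1750
= 411438.95 JPY

411438.95 JPY


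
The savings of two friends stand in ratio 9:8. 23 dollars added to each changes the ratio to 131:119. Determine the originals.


Let A = 9k, B = 8k.
(9k + 23) / (8k + 23) = 131/119
Cross-multiply: 119(9k + 23) = 131(8k + 23)
1071k + 2737 = 1048k + 3013
1071k - 1048k = 3013 - 2737
23k = 276
k = 276/23 = 12
A = 9×12 = 108, B = 8×12 = 96
= A = 108, B = 96

A = 108, B = 96


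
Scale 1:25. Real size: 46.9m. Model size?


Model size = real / scale
= 46.9 / 25
= 1.8760 m

1.8760 m


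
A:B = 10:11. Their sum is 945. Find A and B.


Let A = 10k, B = 11k.
10k + 11k = 945
21k = 945 → k = 945/21 = 45
A = 10×45 = 450, B = 11×45 = 495
= A = 450, B = 495

A = 450, B = 495


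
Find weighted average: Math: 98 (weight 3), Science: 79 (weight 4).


Numerator = 98×3 + 79×4
= 294 + 316
= 610
Total weight = 7
Weighted avg = 610/7
= 87.14

87.14


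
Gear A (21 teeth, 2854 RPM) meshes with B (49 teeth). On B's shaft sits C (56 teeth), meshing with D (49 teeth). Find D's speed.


Stage 1: RPM_B = RPM_A × t_A/t_B = 2854 × 21/49 = 59934/49 ≈ 1223.14
B and C share a shaft → RPM_C = RPM_B
Stage 2: RPM_D = RPM_C × t_C/t_D = RPM_A × (t_A×t_C)/(t_B×t_D)
Overall ratio = (21×56)/(49×49) = 1176/2401
RPM_D = 2854 × 1176/2401 = 3356304/2401
≈ 1397.88 RPM

1397.88 RPM


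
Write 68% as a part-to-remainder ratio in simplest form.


68% means 68 parts out of 100; remainder = 32
Part : remainder = 68:32
GCD = 4
= 17:8

17:8


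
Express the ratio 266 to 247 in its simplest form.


GCD(266, 247) = 19
266/19 : 247/19
= 14:13

14:13


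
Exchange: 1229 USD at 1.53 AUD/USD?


Amount × rate = 1229 × 1.53
= 1880.37 AUD

1880.37 AUD


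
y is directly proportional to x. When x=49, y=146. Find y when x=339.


Direct proportion: y/x = constant
k = 146/49 ≈ 2.9796
y₂ = k × 339 = 146 × 339 / 49 = 49494/49
≈ 1010.08

1010.08


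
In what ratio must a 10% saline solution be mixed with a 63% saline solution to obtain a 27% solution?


Let x parts of 10% mix with y parts of 63%.
10x + 63y = 27(x + y)
10x + 63y = 27x + 27y
x(10 - 27) = y(27 - 63)
x/y = (63 - 27)/(27 - 10) = 36/17
Simplify: 36:17
= 36:17

36:17


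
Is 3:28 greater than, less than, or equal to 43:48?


3/28 = 0.1071
43/48 = 0.8958
0.1071 < 0.8958, so 3:28 is less
= less than

less than


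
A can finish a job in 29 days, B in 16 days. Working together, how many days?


Rate of A = 1/29 per day
Rate of B = 1/16 per day
Combined rate = 1/29 + 1/16 = 45/464 ≈ 0.0970 per day
Days = 1 / combined rate = 464/45
≈ 10.31 days

10.31 days


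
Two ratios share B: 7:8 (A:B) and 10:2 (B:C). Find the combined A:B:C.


Match B: multiply A:B by 10 → 70:80
Multiply B:C by 8 → 80:16
Combined: 70:80:16
GCD = 2
= 35:40:8

35:40:8


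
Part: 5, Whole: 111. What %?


Percentage = (part / whole) × 100
= (5 / 111) × 100
≈ 4.50%

4.50%


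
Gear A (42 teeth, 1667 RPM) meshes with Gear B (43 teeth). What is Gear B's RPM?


Gear ratio = 42:43 = 42:43
RPM_B = RPM_A × (teeth_A / teeth_B)
= 1667 × (42/43)
= 1628.2 RPM

1628.2 RPM


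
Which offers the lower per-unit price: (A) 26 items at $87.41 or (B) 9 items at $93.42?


Deal A: $87.41/26 = $3.3619/unit
Deal B: $93.42/9 = $10.3800/unit
A is cheaper per unit
= Deal A

Deal A


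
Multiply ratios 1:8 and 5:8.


Compound ratio = (1×5) : (8×8)
= 5:64
GCD = 1
= 5:64

5:64


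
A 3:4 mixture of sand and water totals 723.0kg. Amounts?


Total parts = 3 + 4 = 7
sand: 723.0 × 3/7 = 309.9kg
water: 723.0 × 4/7 = 413.1kg
= 309.9kg and 413.1kg

309.9kg and 413.1kg


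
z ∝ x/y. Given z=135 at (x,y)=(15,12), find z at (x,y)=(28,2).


z = k·x/y
Solve for k using the known point: k = z·y/x = 135×12/15 = 1620/15 = 108.0000
Now evaluate at x=28, y=2:
z = k × 28 / 2 = (1620 × 28) / (15 × 2) = 45360/30
= 1512.0000

1512.0000


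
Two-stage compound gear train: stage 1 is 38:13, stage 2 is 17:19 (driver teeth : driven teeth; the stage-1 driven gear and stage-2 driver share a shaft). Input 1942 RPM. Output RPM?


Stage 1: RPM_B = RPM_A × t_A/t_B = 1942 × 38/13 = 73796/13 ≈ 5676.62
B and C share a shaft → RPM_C = RPM_B
Stage 2: RPM_D = RPM_C × t_C/t_D = RPM_A × (t_A×t_C)/(t_B×t_D)
Overall ratio = (38×17)/(13×19) = 646/247
RPM_D = 1942 × 646/247 = 1254532/247
≈ 5079.08 RPM

5079.08 RPM


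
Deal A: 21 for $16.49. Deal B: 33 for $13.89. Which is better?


Deal A: $16.49/21 = $0.7852/unit
Deal B: $13.89/33 = $0.4209/unit
B is cheaper per unit
= Deal B

Deal B


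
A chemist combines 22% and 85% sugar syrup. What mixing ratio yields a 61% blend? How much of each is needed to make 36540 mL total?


Let x parts of 22% mix with y parts of 85%.
22x + 85y = 61(x + y)
22x + 85y = 61x + 61y
x(22 - 61) = y(61 - 85)
x/y = (85 - 61)/(61 - 22) = 24/39
Simplify: 8:13
Total parts = 21; one part = 36540/21 = 1740.00 mL
22% solution: 8×1740.00 = 13920.00 mL
85% solution: 13×1740.00 = 22620.00 mL
= ratio 8:13; 13920.00 mL and 22620.00 mL

ratio 8:13; 13920.00 mL and 22620.00 mL


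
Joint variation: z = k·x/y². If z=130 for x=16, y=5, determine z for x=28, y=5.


z = k·x/y²
Solve for k using the known point: k = z·y²/x = 130×25/16 = 3250/16 = 203.1250
Now evaluate at x=28, y=5:
z = k × 28 / 25 = (3250 × 28) / (16 × 25) = 91000/400
= 227.5000

227.5000


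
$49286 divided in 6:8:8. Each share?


Total parts = 6 + 8 + 8 = 22
Part 1: 49286 × 6/22 = 13441.64
Part 2: 49286 × 8/22 = 17922.18
Part 3: 49286 × 8/22 = 17922.18
= Part 1: $13441.64, Part 2: $17922.18, Part 3: $17922.18

Part 1: $13441.64, Part 2: $17922.18, Part 3: $17922.18


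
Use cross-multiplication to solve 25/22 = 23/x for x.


Cross multiply: 25 × x = 22 × 23
25x = 506
x = 506 / 25
= 20.24

20.24


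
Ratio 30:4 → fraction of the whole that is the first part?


Total parts = 30 + 4 = 34
First part: 30/34 = 15/17
= 15/17

15/17


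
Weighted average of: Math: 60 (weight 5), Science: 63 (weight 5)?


Numerator = 60×5 + 63×5
= 300 + 315
= 615
Total weight = 10
Weighted avg = 615/10
= 61.50

61.50


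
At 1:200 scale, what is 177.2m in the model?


Model size = real / scale
= 177.2 / 200
= 0.8860 m

0.8860 m


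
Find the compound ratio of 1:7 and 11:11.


Compound ratio = (1×11) : (7×11)
= 11:77
GCD = 11
= 1:7

1:7


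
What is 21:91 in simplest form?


GCD(21, 91) = 7
21/7 : 91/7
= 3:13

3:13


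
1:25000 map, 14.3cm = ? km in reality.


Real distance = map distance × scale
= 14.3cm × 25000
= 357500 cm = 3575.0 m
= 3.575 km

3.575 km


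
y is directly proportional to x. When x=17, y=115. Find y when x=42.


Direct proportion: y/x = constant
k = 115/17 ≈ 6.7647
y₂ = k × 42 = 115 × 42 / 17 = 4830/17
≈ 284.12

284.12


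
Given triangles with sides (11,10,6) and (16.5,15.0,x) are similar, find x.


Scale factor = 16.5/11 = 1.5
Missing side = 6 × 1.5
= 9.0

9.0


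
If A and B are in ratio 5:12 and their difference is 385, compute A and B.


Let A = 5k, B = 12k.
12k - 5k = 385
7k = 385 → k = 385/7 = 55
A = 5×55 = 275, B = 12×55 = 660
= A = 275, B = 660

A = 275, B = 660


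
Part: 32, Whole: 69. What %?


Percentage = (part / whole) × 100
= (32 / 69) × 100
≈ 46.38%

46.38%


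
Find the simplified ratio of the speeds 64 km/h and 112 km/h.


Ratio = 64:112
GCD = 16
Simplified = 4:7
Time ratio (same distance) = 7:4
Speed ratio = 4:7

4:7


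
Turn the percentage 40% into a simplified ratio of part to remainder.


40% means 40 parts out of 100; remainder = 60
Part : remainder = 40:60
GCD = 20
= 2:3

2:3


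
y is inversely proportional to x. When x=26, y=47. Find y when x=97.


Inverse proportion: x × y = constant
k = 26 × 47 = 1222
y₂ = k / 97 = 1222 / 97
= 12.60

12.60


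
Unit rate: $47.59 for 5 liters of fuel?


Unit rate = total / quantity
= 47.59 / 5
= $9.52 per unit

$9.52 per unit


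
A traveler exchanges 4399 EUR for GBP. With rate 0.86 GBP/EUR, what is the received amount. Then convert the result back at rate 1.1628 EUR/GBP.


Amount × rate = 4399 × 0.86 = 3783.14 GBP
Round-trip: 3783.14 × 1.1628 = 4399.04 EUR
= 3783.14 GBP, then 4399.04 EUR

3783.14 GBP, then 4399.04 EUR


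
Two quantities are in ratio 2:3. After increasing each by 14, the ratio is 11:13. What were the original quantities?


Let A = 2k, B = 3k.
(2k + 14) / (3k + 14) = 11/13
Cross-multiply: 13(2k + 14) = 11(3k + 14)
26k + 182 = 33k + 154
26k - 33k = 154 - 182
-7k = -28
k = -28/-7 = 4
A = 2×4 = 8, B = 3×4 = 12
= A = 8, B = 12

A = 8, B = 12


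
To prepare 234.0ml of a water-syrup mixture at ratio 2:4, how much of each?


Total parts = 2 + 4 = 6
water: 234.0 × 2/6 = 78.0ml
syrup: 234.0 × 4/6 = 156.0ml
= 78.0ml and 156.0ml

78.0ml and 156.0ml


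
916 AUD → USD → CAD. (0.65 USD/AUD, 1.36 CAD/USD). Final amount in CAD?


Step 1: 916 AUD × 0.65 = 595.40 USD
Step 2: 595.40 USD × 1.36 = 809.74 CAD
Implied rate AUD→CAD = 0.65 × 1.36 = 0.8840
= 809.74 CAD

809.74 CAD


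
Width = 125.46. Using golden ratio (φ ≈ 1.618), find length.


φ = (1 + √5) / 2 ≈ 1.618
Length = width × φ = 125.46 × 1.618 = 202.99428
≈ 202.99

202.99


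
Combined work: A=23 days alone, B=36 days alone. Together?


Rate of A = 1/23 per day
Rate of B = 1/36 per day
Combined rate = 1/23 + 1/36 = 59/828 ≈ 0.0713 per day
Days = 1 / combined rate = 828/59
≈ 14.03 days

14.03 days


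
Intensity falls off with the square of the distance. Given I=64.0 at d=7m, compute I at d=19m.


I₁d₁² = I₂d₂²
I₂ = I₁ × (d₁/d₂)²
= 64.0 × (7/19)²
= 64.0 × 49/361
= 3136/361
≈ 8.6870

8.6870


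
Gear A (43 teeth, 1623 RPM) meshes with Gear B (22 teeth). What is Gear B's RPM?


Gear ratio = 43:22 = 43:22
RPM_B = RPM_A × (teeth_A / teeth_B)
= 1623 × (43/22)
= 3172.2 RPM

3172.2 RPM


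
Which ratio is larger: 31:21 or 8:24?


31/21 = 1.4762
8/24 = 0.3333
1.4762 > 0.3333, so 31:21 is greater
= 31:21

31:21


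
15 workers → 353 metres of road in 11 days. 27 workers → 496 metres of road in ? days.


Days ∝ work / workers, so d₂ = d₁ × (m₁/m₂) × (w₂/w₁)
Workers factor (inverse): 15/27 ≈ 0.5556
Work factor (direct): 496/353 ≈ 1.4051
d₂ = 11 × 15/27 × 496/353 = (11 × 15 × 496) / (27 × 353) = 81840/9531
≈ 8.59 days

8.59 days


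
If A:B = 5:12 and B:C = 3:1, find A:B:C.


Match B: multiply A:B by 3 → 15:36
Multiply B:C by 12 → 36:12
Combined: 15:36:12
GCD = 3
= 5:12:4

5:12:4


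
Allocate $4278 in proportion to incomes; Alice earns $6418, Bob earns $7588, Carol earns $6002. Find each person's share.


Total income = 6418 + 7588 + 6002 = $20008
Alice: $4278 × 6418/20008 = $1372.26
Bob: $4278 × 7588/20008 = $1622.42
Carol: $4278 × 6002/20008 = $1283.31
= Alice: $1372.26, Bob: $1622.42, Carol: $1283.31

Alice: $1372.26, Bob: $1622.42, Carol: $1283.31


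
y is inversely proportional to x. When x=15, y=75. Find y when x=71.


Inverse proportion: x × y = constant
k = 15 × 75 = 1125
y₂ = k / 71 = 1125 / 71
= 15.85

15.85


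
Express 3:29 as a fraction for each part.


Total parts = 3 + 29 = 32
First part: 3/32 = 3/32
Second part: 29/32 = 29/32
= 3/32 and 29/32

3/32 and 29/32


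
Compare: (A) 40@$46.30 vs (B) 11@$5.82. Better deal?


Deal A: $46.30/40 = $1.1575/unit
Deal B: $5.82/11 = $0.5291/unit
B is cheaper per unit
= Deal B

Deal B


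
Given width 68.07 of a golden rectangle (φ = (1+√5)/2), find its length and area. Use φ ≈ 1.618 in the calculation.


φ = (1 + √5) / 2 ≈ 1.618
Length = width × φ = 68.07 × 1.618 = 110.13726
≈ 110.14
Area = width × length = 68.07 × 110.13726 = 7497.0432882 ≈ 7497.04
= Length: 110.14, Area: 7497.04

Length: 110.14, Area: 7497.04


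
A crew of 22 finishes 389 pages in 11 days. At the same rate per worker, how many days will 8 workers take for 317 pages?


Days ∝ work / workers, so d₂ = d₁ × (m₁/m₂) × (w₂/w₁)
Workers factor (inverse): 22/8 = 2.7500
Work factor (direct): 317/389 ≈ 0.8149
d₂ = 11 × 22/8 × 317/389 = (11 × 22 × 317) / (8 × 389) = 76714/3112
≈ 24.65 days

24.65 days


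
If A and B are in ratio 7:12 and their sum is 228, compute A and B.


Let A = 7k, B = 12k.
7k + 12k = 228
19k = 228 → k = 228/19 = 12
A = 7×12 = 84, B = 12×12 = 144
= A = 84, B = 144

A = 84, B = 144


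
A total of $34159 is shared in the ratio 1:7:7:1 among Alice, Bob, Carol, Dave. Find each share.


Total parts = 1 + 7 + 7 + 1 = 16
Alice: 34159 × 1/16 = 2134.94
Bob: 34159 × 7/16 = 14944.56
Carol: 34159 × 7/16 = 14944.56
Dave: 34159 × 1/16 = 2134.94
= Alice: $2134.94, Bob: $14944.56, Carol: $14944.56, Dave: $2134.94

Alice: $2134.94, Bob: $14944.56, Carol: $14944.56, Dave: $2134.94


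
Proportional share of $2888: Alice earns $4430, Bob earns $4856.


Total income = 4430 + 4856 = $9286
Alice: $2888 × 4430/9286 = $1377.76
Bob: $2888 × 4856/9286 = $1510.24
= Alice: $1377.76, Bob: $1510.24

Alice: $1377.76, Bob: $1510.24


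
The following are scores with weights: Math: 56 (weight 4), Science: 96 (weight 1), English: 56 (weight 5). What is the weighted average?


Numerator = 56×4 + 96×1 + 56×5
= 224 + 96 + 280
= 600
Total weight = 10
Weighted avg = 600/10
= 60.00

60.00


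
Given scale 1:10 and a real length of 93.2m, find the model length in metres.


Model size = real / scale
= 93.2 / 10
= 9.3200 m

9.3200 m


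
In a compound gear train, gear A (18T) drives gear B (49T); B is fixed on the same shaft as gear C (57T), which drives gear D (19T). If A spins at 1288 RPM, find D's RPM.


Stage 1: RPM_B = RPM_A × t_A/t_B = 1288 × 18/49 = 23184/49 ≈ 473.14
B and C share a shaft → RPM_C = RPM_B
Stage 2: RPM_D = RPM_C × t_C/t_D = RPM_A × (t_A×t_C)/(t_B×t_D)
Overall ratio = (18×57)/(49×19) = 1026/931
RPM_D = 1288 × 1026/931 = 1321488/931
≈ 1419.43 RPM

1419.43 RPM


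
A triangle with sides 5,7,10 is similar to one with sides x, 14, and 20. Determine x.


Scale factor = 14/7 = 2
Missing side = 5 × 2
= 10.0

10.0


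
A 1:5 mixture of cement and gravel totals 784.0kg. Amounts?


Total parts = 1 + 5 = 6
cement: 784.0 × 1/6 = 130.7kg
gravel: 784.0 × 5/6 = 653.3kg
= 130.7kg and 653.3kg

130.7kg and 653.3kg


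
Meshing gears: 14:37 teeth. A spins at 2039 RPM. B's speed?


Gear ratio = 14:37 = 14:37
RPM_B = RPM_A × (teeth_A / teeth_B)
= 2039 × (14/37)
= 771.5 RPM

771.5 RPM


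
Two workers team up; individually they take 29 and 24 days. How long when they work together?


Rate of A = 1/29 per day
Rate of B = 1/24 per day
Combined rate = 1/29 + 1/24 = 53/696 ≈ 0.0761 per day
Days = 1 / combined rate = 696/53
≈ 13.13 days

13.13 days


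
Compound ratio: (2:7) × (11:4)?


Compound ratio = (2×11) : (7×4)
= 22:28
GCD = 2
= 11:14

11:14


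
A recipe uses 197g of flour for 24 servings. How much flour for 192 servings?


Direct proportion: y/x = constant
k = 197/24 ≈ 8.2083
y₂ = k × 192 = 197 × 192 / 24 = 37824/24
= 1576.00

1576.00


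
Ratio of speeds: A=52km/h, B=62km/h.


Ratio = 52:62
GCD = 2
Simplified = 26:31
Time ratio (same distance) = 31:26
Speed ratio = 26:31

26:31


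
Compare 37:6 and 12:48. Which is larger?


37/6 = 6.1667
12/48 = 0.2500
6.1667 > 0.2500, so 37:6 is greater
= 37:6

37:6


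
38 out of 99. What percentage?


Percentage = (part / whole) × 100
= (38 / 99) × 100
≈ 38.38%

38.38%


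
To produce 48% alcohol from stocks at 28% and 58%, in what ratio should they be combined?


Let x parts of 28% mix with y parts of 58%.
28x + 58y = 48(x + y)
28x + 58y = 48x + 48y
x(28 - 48) = y(48 - 58)
x/y = (58 - 48)/(48 - 28) = 10/20
Simplify: 1:2
= 1:2

1:2


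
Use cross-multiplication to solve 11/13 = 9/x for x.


Cross multiply: 11 × x = 13 × 9
11x = 117
x = 117 / 11
= 10.64

10.64


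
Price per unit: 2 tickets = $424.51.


Unit rate = total / quantity
= 424.51 / 2
= $212.26 per unit

$212.26 per unit


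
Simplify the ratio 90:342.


GCD(90, 342) = 18
90/18 : 342/18
= 5:19

5:19


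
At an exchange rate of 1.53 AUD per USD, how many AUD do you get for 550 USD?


Amount × rate = 550 × 1.53
= 841.50 AUD

841.50 AUD


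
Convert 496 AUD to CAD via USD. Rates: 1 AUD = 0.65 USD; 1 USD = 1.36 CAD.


Step 1: 496 AUD × 0.65 = 322.40 USD
Step 2: 322.40 USD × 1.36 = 438.46 CAD
Implied rate AUD→CAD = 0.65 × 1.36 = 0.8840
= 438.46 CAD

438.46 CAD


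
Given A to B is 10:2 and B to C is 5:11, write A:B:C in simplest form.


Match B: multiply A:B by 5 → 50:10
Multiply B:C by 2 → 10:22
Combined: 50:10:22
GCD = 2
= 25:5:11

25:5:11


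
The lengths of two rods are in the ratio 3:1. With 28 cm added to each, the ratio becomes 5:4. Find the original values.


Let A = 3k, B = 1k.
(3k + 28) / (1k + 28) = 5/4
Cross-multiply: 4(3k + 28) = 5(1k + 28)
12k + 112 = 5k + 140
12k - 5k = 140 - 112
7k = 28
k = 28/7 = 4
A = 3×4 = 12, B = 1×4 = 4
= A = 12, B = 4

A = 12, B = 4


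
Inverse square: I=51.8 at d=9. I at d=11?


I₁d₁² = I₂d₂²
I₂ = I₁ × (d₁/d₂)²
= 51.8 × (9/11)²
= 51.8 × 81/121
= 4195.8/121
≈ 34.6760

34.6760


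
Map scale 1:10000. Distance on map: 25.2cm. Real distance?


Real distance = map distance × scale
= 25.2cm × 10000
= 252000 cm = 2520.0 m
= 2.520 km

2.520 km


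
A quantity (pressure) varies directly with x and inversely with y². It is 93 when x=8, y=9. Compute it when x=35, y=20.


z = k·x/y²
Solve for k using the known point: k = z·y²/x = 93×81/8 = 7533/8 = 941.6250
Now evaluate at x=35, y=20:
z = k × 35 / 400 = (7533 × 35) / (8 × 400) = 263655/3200
≈ 82.3922

82.3922


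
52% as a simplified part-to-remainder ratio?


52% means 52 parts out of 100; remainder = 48
Part : remainder = 52:48
GCD = 4
= 13:12

13:12


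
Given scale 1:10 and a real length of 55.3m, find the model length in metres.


Model size = real / scale
= 55.3 / 10
= 5.5300 m

5.5300 m


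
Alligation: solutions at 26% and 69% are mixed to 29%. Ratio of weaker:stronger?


Let x parts of 26% mix with y parts of 69%.
26x + 69y = 29(x + y)
26x + 69y = 29x + 29y
x(26 - 29) = y(29 - 69)
x/y = (69 - 29)/(29 - 26) = 40/3
Simplify: 40:3
= 40:3

40:3


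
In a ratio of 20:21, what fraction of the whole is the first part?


Total parts = 20 + 21 = 41
First part: 20/41 = 20/41
= 20/41

20/41


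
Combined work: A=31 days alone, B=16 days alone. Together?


Rate of A = 1/31 per day
Rate of B = 1/16 per day
Combined rate = 1/31 + 1/16 = 47/496 ≈ 0.0948 per day
Days = 1 / combined rate = 496/47
≈ 10.55 days

10.55 days


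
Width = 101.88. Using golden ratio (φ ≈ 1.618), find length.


φ = (1 + √5) / 2 ≈ 1.618
Length = width × φ = 101.88 × 1.618 = 164.84184
≈ 164.84

164.84


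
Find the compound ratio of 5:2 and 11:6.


Compound ratio = (5×11) : (2×6)
= 55:12
GCD = 1
= 55:12

55:12


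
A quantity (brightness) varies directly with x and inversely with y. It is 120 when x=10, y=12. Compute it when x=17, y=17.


z = k·x/y
Solve for k using the known point: k = z·y/x = 120×12/10 = 1440/10 = 144.0000
Now evaluate at x=17, y=17:
z = k × 17 / 17 = (1440 × 17) / (10 × 17) = 24480/170
= 144.0000

144.0000


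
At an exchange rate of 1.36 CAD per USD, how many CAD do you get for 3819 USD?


Amount × rate = 3819 × 1.36
= 5193.84 CAD

5193.84 CAD


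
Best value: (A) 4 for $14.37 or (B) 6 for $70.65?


Deal A: $14.37/4 = $3.5925/unit
Deal B: $70.65/6 = $11.7750/unit
A is cheaper per unit
= Deal A

Deal A


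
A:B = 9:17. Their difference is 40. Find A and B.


Let A = 9k, B = 17k.
17k - 9k = 40
8k = 40 → k = 40/8 = 5
A = 9×5 = 45, B = 17×5 = 85
= A = 45, B = 85

A = 45, B = 85


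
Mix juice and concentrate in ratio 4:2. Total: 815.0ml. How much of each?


Total parts = 4 + 2 = 6
juice: 815.0 × 4/6 = 543.3ml
concentrate: 815.0 × 2/6 = 271.7ml
= 543.3ml and 271.7ml

543.3ml and 271.7ml


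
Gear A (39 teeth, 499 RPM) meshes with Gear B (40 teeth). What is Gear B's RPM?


Gear ratio = 39:40 = 39:40
RPM_B = RPM_A × (teeth_A / teeth_B)
= 499 × (39/40)
= 486.5 RPM

486.5 RPM


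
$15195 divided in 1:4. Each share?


Total parts = 1 + 4 = 5
Part 1: 15195 × 1/5 = 3039.00
Part 2: 15195 × 4/5 = 12156.00
= Part 1: $3039.00, Part 2: $12156.00

Part 1: $3039.00, Part 2: $12156.00


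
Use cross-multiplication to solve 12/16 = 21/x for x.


Cross multiply: 12 × x = 16 × 21
12x = 336
x = 336 / 12
= 28.00

28.00


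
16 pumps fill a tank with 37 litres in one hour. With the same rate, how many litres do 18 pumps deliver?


Direct proportion: y/x = constant
k = 37/16 = 2.3125
y₂ = k × 18 = 37 × 18 / 16 = 666/16
≈ 41.63

41.63


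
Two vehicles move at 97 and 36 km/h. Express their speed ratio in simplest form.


Ratio = 97:36
GCD = 1
Simplified = 97:36
Time ratio (same distance) = 36:97
Speed ratio = 97:36

97:36


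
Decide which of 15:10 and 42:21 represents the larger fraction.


15/10 = 1.5000
42/21 = 2.0000
1.5000 < 2.0000, so 15:10 is less
= 42:21

42:21


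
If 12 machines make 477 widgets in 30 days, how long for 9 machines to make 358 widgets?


Days ∝ work / workers, so d₂ = d₁ × (m₁/m₂) × (w₂/w₁)
Workers factor (inverse): 12/9 ≈ 1.3333
Work factor (direct): 358/477 ≈ 0.7505
d₂ = 30 × 12/9 × 358/477 = (30 × 12 × 358) / (9 × 477) = 128880/4293
≈ 30.02 days

30.02 days


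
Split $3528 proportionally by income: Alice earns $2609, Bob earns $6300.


Total income = 2609 + 6300 = $8909
Alice: $3528 × 2609/8909 = $1033.17
Bob: $3528 × 6300/8909 = $2494.83
= Alice: $1033.17, Bob: $2494.83

Alice: $1033.17, Bob: $2494.83


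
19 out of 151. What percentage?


Percentage = (part / whole) × 100
= (19 / 151) × 100
≈ 12.58%

12.58%


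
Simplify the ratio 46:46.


GCD(46, 46) = 46
46/46 : 46/46
= 1:1

1:1


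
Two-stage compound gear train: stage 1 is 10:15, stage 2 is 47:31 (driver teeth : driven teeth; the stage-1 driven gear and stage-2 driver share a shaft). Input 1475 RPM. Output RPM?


Stage 1: RPM_B = RPM_A × t_A/t_B = 1475 × 10/15 = 14750/15 ≈ 983.33
B and C share a shaft → RPM_C = RPM_B
Stage 2: RPM_D = RPM_C × t_C/t_D = RPM_A × (t_A×t_C)/(t_B×t_D)
Overall ratio = (10×47)/(15×31) = 470/465
RPM_D = 1475 × 470/465 = 693250/465
≈ 1490.86 RPM

1490.86 RPM


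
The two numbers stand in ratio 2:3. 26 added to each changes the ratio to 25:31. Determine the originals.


Let A = 2k, B = 3k.
(2k + 26) / (3k + 26) = 25/31
Cross-multiply: 31(2k + 26) = 25(3k + 26)
62k + 806 = 75k + 650
62k - 75k = 650 - 806
-13k = -156
k = -156/-13 = 12
A = 2×12 = 24, B = 3×12 = 36
= A = 24, B = 36

A = 24, B = 36
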